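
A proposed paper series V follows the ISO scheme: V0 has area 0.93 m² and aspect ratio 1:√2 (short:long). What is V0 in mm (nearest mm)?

811 × 1147 mm

Let the short side be w mm. Then w · w√2 = 0.93 m² = 930,000 mm².
w² = 930,000/√2, so w ≈ 810.9 mm; long side = w√2 ≈ 1146.8 mm.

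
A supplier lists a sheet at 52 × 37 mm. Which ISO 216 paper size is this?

A9 (37 × 52 mm)

Aspect ratio 52/37 ≈ 1.405 — close to the ISO √2 ≈ 1.414.
In the A-series (A0 area = 1 m²): A9 = 37 × 52 mm.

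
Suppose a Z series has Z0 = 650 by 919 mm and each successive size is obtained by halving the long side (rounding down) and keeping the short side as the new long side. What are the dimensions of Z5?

Z1: ⌊919/2⌋ × 650 = 459 × 650 mm
Z2: ⌊650/2⌋ × 459 = 325 × 459 mm
Z3: ⌊459/2⌋ × 325 = 229 × 325 mm
Z4: ⌊325/2⌋ × 229 = 162 × 229 mm
Z5: ⌊229/2⌋ × 162 = 114 × 162 mm

114 × 162 mm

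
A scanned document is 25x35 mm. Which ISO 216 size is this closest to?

A10 (26 × 37 mm)

Aspect ratio 35/25 ≈ 1.400 — close to the ISO √2 ≈ 1.414.
In the A-series (A0 area = 1 m²): A10 = 26 × 37 mm.
Off by 3 mm total — nearest standard size.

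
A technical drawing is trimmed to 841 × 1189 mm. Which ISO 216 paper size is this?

A0 (841 × 1189 mm)

Aspect ratio 1189/841 ≈ 1.414 — close to the ISO √2 ≈ 1.414.
In the A-series (A0 area = 1 m²): A0 = 841 × 1189 mm.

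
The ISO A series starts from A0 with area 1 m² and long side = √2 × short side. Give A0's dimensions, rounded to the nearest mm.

841 × 1189 mm

Let the short side be w mm. Then the long side is w√2 and w · w√2 = 10⁶ mm².
w² = 10⁶/√2, so w = 1000 / 2^(1/4) ≈ 840.9 mm; long side = 1000 · 2^(1/4) ≈ 1189.2 mm.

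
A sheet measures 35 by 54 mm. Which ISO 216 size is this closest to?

A9 (37 × 52 mm)

Aspect ratio 54/35 ≈ 1.543 (ISO target is √2 ≈ 1.414).
In the A-series (A0 area = 1 m²): A9 = 37 × 52 mm.
Off by 4 mm total — nearest standard size.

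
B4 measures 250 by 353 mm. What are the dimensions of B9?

44 × 62 mm

B5: ⌊353/2⌋ × 250 = 176 × 250 mm
B6: ⌊250/2⌋ × 176 = 125 × 176 mm
B7: ⌊176/2⌋ × 125 = 88 × 125 mm
B8: ⌊125/2⌋ × 88 = 62 × 88 mm
B9: ⌊88/2⌋ × 62 = 44 × 62 mm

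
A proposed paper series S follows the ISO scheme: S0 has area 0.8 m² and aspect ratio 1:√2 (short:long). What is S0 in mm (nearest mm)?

Let the short side be w mm. Then w · w√2 = 0.8 m² = 800,000 mm².
w² = 800,000/√2, so w ≈ 752.1 mm; long side = w√2 ≈ 1063.7 mm.

752 × 1064 mm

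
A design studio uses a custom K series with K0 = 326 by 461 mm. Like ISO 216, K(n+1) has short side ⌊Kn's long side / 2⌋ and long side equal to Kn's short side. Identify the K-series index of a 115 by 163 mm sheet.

K0: 326 × 461 mm
K1: 230 × 326 mm
K2: 163 × 230 mm
K3: 115 × 163 mm
K4: 81 × 115 mm
→ matches K3.

K3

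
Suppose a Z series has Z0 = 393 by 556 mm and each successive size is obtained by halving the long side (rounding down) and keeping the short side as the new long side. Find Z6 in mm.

Z1: ⌊556/2⌋ × 393 = 278 × 393 mm
Z2: ⌊393/2⌋ × 278 = 196 × 278 mm
Z3: ⌊278/2⌋ × 196 = 139 × 196 mm
Z4: ⌊196/2⌋ × 139 = 98 × 139 mm
Z5: ⌊139/2⌋ × 98 = 69 × 98 mm
Z6: ⌊98/2⌋ × 69 = 49 × 69 mm

49 × 69 mm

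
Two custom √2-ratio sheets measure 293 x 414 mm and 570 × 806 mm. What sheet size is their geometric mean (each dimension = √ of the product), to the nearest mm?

409 × 578 mm

Short side: √(293 · 570) = √167010 ≈ 408.7 → 409 mm
Long side: √(414 · 806) = √333684 ≈ 577.7 → 578 mm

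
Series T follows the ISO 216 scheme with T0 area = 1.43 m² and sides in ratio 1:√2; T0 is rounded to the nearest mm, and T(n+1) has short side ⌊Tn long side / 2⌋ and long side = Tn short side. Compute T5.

Let T0's short side be w mm. w · w√2 = 1.43 m² = 1,430,000 mm², so w ≈ 1005.6 mm and w√2 ≈ 1422.1 mm → T0 = 1006 × 1422 mm.
T1: ⌊1422/2⌋ × 1006 = 711 × 1006 mm
T2: ⌊1006/2⌋ × 711 = 503 × 711 mm
T3: ⌊711/2⌋ × 503 = 355 × 503 mm
T4: ⌊503/2⌋ × 355 = 251 × 355 mm
T5: ⌊355/2⌋ × 251 = 177 × 251 mm

177 × 251 mm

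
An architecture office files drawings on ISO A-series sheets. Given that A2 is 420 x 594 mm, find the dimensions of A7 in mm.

A3: ⌊594/2⌋ × 420 = 297 × 420 mm
A4: ⌊420/2⌋ × 297 = 210 × 297 mm
A5: ⌊297/2⌋ × 210 = 148 × 210 mm
A6: ⌊210/2⌋ × 148 = 105 × 148 mm
A7: ⌊148/2⌋ × 105 = 74 × 105 mm

74 × 105 mm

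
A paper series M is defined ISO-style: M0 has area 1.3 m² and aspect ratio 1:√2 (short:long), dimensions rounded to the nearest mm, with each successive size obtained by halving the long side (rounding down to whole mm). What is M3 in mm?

339 × 479 mm

Let M0's short side be w mm. w · w√2 = 1.3 m² = 1,300,000 mm², so w ≈ 958.8 mm and w√2 ≈ 1355.9 mm → M0 = 959 × 1356 mm.
M1: ⌊1356/2⌋ × 959 = 678 × 959 mm
M2: ⌊959/2⌋ × 678 = 479 × 678 mm
M3: ⌊678/2⌋ × 479 = 339 × 479 mm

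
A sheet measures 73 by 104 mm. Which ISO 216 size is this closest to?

Aspect ratio 104/73 ≈ 1.425 — close to the ISO √2 ≈ 1.414.
In the A-series (A0 area = 1 m²): A7 = 74 × 105 mm.
Off by 2 mm total — nearest standard size.

A7 (74 × 105 mm)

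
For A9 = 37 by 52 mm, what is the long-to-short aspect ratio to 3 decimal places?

52 / 37 = 1.405
ISO 216 targets √2 ≈ 1.414; the -0.009 deviation is from mm rounding.

1.405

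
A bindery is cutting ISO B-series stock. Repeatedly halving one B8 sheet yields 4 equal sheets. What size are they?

B10

4 = 2^2, so 2 halving steps.
B8 → B9 → … → B10 after 2 steps.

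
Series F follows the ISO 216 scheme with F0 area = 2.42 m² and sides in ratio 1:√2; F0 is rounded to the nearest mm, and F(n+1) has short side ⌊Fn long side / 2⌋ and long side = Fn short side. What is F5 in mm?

Let F0's short side be w mm. w · w√2 = 2.42 m² = 2,420,000 mm², so w ≈ 1308.1 mm and w√2 ≈ 1850.0 mm → F0 = 1308 × 1850 mm.
F1: ⌊1850/2⌋ × 1308 = 925 × 1308 mm
F2: ⌊1308/2⌋ × 925 = 654 × 925 mm
F3: ⌊925/2⌋ × 654 = 462 × 654 mm
F4: ⌊654/2⌋ × 462 = 327 × 462 mm
F5: ⌊462/2⌋ × 327 = 231 × 327 mm

231 × 327 mm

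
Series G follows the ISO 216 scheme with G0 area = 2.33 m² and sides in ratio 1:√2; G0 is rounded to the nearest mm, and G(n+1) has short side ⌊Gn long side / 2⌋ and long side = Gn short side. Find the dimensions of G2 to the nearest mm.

642 × 907 mm

Let G0's short side be w mm. w · w√2 = 2.33 m² = 2,330,000 mm², so w ≈ 1283.6 mm and w√2 ≈ 1815.2 mm → G0 = 1284 × 1815 mm.
G1: ⌊1815/2⌋ × 1284 = 907 × 1284 mm
G2: ⌊1284/2⌋ × 907 = 642 × 907 mm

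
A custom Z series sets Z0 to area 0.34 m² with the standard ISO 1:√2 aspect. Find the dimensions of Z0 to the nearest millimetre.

Let the short side be w mm. Then w · w√2 = 0.34 m² = 340,000 mm².
w² = 340,000/√2, so w ≈ 490.3 mm; long side = w√2 ≈ 693.4 mm.

490 × 693 mm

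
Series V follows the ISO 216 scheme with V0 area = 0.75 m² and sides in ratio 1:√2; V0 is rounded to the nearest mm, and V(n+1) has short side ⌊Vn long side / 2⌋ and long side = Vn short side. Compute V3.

Let V0's short side be w mm. w · w√2 = 0.75 m² = 750,000 mm², so w ≈ 728.2 mm and w√2 ≈ 1029.9 mm → V0 = 728 × 1030 mm.
V1: ⌊1030/2⌋ × 728 = 515 × 728 mm
V2: ⌊728/2⌋ × 515 = 364 × 515 mm
V3: ⌊515/2⌋ × 364 = 257 × 364 mm

257 × 364 mm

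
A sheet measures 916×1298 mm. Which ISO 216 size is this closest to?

Aspect ratio 1298/916 ≈ 1.417 — close to the ISO √2 ≈ 1.414.
In the C-series (envelope sizes, between A and B): C0 = 917 × 1297 mm.
Off by 2 mm total — nearest standard size.

C0 (917 × 1297 mm)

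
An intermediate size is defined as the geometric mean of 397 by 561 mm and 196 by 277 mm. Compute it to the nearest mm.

279 × 394 mm

Short side: √(397 · 196) = √77812 ≈ 278.9 → 279 mm
Long side: √(561 · 277) = √155397 ≈ 394.2 → 394 mm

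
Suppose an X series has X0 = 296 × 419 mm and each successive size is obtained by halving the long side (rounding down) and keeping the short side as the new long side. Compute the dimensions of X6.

37 × 52 mm

X1 = 209 × 296 mm (from X0 by 1 halving).
X2: ⌊296/2⌋ × 209 = 148 × 209 mm
X3: ⌊209/2⌋ × 148 = 104 × 148 mm
X4: ⌊148/2⌋ × 104 = 74 × 104 mm
X5: ⌊104/2⌋ × 74 = 52 × 74 mm
X6: ⌊74/2⌋ × 52 = 37 × 52 mm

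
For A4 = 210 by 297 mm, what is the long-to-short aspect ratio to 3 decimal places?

297 / 210 = 1.414
Matches √2 ≈ 1.414 — the ISO 216 defining ratio.

1.414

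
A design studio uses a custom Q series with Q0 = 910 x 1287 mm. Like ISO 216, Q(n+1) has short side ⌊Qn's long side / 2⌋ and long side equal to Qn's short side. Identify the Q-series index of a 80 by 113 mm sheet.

Q0: 910 × 1287 mm
Q1: 643 × 910 mm
Q2: 455 × 643 mm
Q3: 321 × 455 mm
Q4: 227 × 321 mm
Q5: 160 × 227 mm
Q6: 113 × 160 mm
Q7: 80 × 113 mm
Q8: 56 × 80 mm
→ matches Q7.

Q7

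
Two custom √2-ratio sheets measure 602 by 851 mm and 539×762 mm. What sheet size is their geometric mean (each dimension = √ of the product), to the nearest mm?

Short side: √(602 · 539) = √324478 ≈ 569.6 → 570 mm
Long side: √(851 · 762) = √648462 ≈ 805.3 → 805 mm

570 × 805 mm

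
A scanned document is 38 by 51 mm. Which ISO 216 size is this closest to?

Aspect ratio 51/38 ≈ 1.342 (ISO target is √2 ≈ 1.414).
In the A-series (A0 area = 1 m²): A9 = 37 × 52 mm.
Off by 2 mm total — nearest standard size.

A9 (37 × 52 mm)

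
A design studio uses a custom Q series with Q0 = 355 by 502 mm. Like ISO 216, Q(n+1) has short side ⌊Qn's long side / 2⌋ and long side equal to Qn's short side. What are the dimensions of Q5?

Q1: ⌊502/2⌋ × 355 = 251 × 355 mm
Q2: ⌊355/2⌋ × 251 = 177 × 251 mm
Q3: ⌊251/2⌋ × 177 = 125 × 177 mm
Q4: ⌊177/2⌋ × 125 = 88 × 125 mm
Q5: ⌊125/2⌋ × 88 = 62 × 88 mm

62 × 88 mm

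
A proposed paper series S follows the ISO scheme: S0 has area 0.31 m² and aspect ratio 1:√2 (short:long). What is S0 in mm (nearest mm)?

Let the short side be w mm. Then w · w√2 = 0.31 m² = 310,000 mm².
w² = 310,000/√2, so w ≈ 468.2 mm; long side = w√2 ≈ 662.1 mm.

468 × 662 mm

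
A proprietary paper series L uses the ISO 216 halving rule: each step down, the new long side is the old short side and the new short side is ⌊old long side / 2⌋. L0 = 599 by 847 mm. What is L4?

L1: ⌊847/2⌋ × 599 = 423 × 599 mm
L2: ⌊599/2⌋ × 423 = 299 × 423 mm
L3: ⌊423/2⌋ × 299 = 211 × 299 mm
L4: ⌊299/2⌋ × 211 = 149 × 211 mm

149 × 211 mm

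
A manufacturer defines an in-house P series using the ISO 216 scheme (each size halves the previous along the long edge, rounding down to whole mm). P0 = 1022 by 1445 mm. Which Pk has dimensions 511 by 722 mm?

P0: 1022 × 1445 mm
P1: 722 × 1022 mm
P2: 511 × 722 mm
P3: 361 × 511 mm
→ matches P2.

P2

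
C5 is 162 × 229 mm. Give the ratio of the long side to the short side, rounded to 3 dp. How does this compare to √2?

229 / 162 = 1.414
Matches √2 ≈ 1.414 — the ISO 216 defining ratio.

1.414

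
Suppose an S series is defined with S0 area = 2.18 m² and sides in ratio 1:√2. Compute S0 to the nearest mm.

Let the short side be w mm. Then w · w√2 = 2.18 m² = 2,180,000 mm².
w² = 2,180,000/√2, so w ≈ 1241.6 mm; long side = w√2 ≈ 1755.8 mm.

1242 × 1756 mm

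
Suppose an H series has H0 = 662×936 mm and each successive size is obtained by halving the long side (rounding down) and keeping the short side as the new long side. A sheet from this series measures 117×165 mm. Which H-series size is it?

H0: 662 × 936 mm
H1: 468 × 662 mm
H2: 331 × 468 mm
H3: 234 × 331 mm
H4: 165 × 234 mm
H5: 117 × 165 mm
H6: 82 × 117 mm
→ matches H5.

H5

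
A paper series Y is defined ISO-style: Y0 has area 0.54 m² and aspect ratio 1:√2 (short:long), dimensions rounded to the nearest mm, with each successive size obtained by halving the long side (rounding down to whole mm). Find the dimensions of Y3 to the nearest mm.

Let Y0's short side be w mm. w · w√2 = 0.54 m² = 540,000 mm², so w ≈ 617.9 mm and w√2 ≈ 873.9 mm → Y0 = 618 × 874 mm.
Y1: ⌊874/2⌋ × 618 = 437 × 618 mm
Y2: ⌊618/2⌋ × 437 = 309 × 437 mm
Y3: ⌊437/2⌋ × 309 = 218 × 309 mm

218 × 309 mm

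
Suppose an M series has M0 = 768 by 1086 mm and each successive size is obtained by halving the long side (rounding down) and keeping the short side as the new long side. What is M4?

M1: ⌊1086/2⌋ × 768 = 543 × 768 mm
M2: ⌊768/2⌋ × 543 = 384 × 543 mm
M3: ⌊543/2⌋ × 384 = 271 × 384 mm
M4: ⌊384/2⌋ × 271 = 192 × 271 mm

192 × 271 mm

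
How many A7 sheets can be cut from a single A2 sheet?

32

Each ISO step halves the sheet: 1 × A2 → 2 × A3 → 4 × A4 → 8 × A5 → …
From A2 to A7 is 5 halving steps: 2^5 = 32.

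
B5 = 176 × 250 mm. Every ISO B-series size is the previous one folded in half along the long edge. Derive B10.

31 × 44 mm

B6: ⌊250/2⌋ × 176 = 125 × 176 mm
B7: ⌊176/2⌋ × 125 = 88 × 125 mm
B8: ⌊125/2⌋ × 88 = 62 × 88 mm
B9: ⌊88/2⌋ × 62 = 44 × 62 mm
B10: ⌊62/2⌋ × 44 = 31 × 44 mm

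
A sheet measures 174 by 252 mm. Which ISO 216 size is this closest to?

B5 (176 × 250 mm)

Aspect ratio 252/174 ≈ 1.448 (ISO target is √2 ≈ 1.414).
In the B-series (B0 = 1000 × 1414 mm): B5 = 176 × 250 mm.
Off by 4 mm total — nearest standard size.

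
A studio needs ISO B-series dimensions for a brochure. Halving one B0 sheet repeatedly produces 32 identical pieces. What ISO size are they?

32 = 2^5, so 5 halving steps.
B0 → B1 → … → B5 after 5 steps.

B5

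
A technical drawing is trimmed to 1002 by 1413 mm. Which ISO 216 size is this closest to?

Aspect ratio 1413/1002 ≈ 1.410 — close to the ISO √2 ≈ 1.414.
In the B-series (B0 = 1000 × 1414 mm): B0 = 1000 × 1414 mm.
Off by 3 mm total — nearest standard size.

B0 (1000 × 1414 mm)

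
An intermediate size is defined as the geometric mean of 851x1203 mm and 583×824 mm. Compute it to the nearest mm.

Short side: √(851 · 583) = √496133 ≈ 704.4 → 704 mm
Long side: √(1203 · 824) = √991272 ≈ 995.6 → 996 mm

704 × 996 mm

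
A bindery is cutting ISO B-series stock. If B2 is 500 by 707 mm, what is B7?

B3: ⌊707/2⌋ × 500 = 353 × 500 mm
B4: ⌊500/2⌋ × 353 = 250 × 353 mm
B5: ⌊353/2⌋ × 250 = 176 × 250 mm
B6: ⌊250/2⌋ × 176 = 125 × 176 mm
B7: ⌊176/2⌋ × 125 = 88 × 125 mm

88 × 125 mm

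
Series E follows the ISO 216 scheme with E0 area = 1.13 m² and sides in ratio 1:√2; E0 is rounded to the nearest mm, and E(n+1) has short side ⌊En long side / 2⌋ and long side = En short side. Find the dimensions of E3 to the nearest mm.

316 × 447 mm

Let E0's short side be w mm. w · w√2 = 1.13 m² = 1,130,000 mm², so w ≈ 893.9 mm and w√2 ≈ 1264.1 mm → E0 = 894 × 1264 mm.
E1: ⌊1264/2⌋ × 894 = 632 × 894 mm
E2: ⌊894/2⌋ × 632 = 447 × 632 mm
E3: ⌊632/2⌋ × 447 = 316 × 447 mm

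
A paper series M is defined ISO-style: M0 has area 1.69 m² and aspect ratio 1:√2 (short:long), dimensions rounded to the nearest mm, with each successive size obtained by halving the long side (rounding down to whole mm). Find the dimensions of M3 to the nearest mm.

386 × 546 mm

Let M0's short side be w mm. w · w√2 = 1.69 m² = 1,690,000 mm², so w ≈ 1093.2 mm and w√2 ≈ 1546.0 mm → M0 = 1093 × 1546 mm.
M1: ⌊1546/2⌋ × 1093 = 773 × 1093 mm
M2: ⌊1093/2⌋ × 773 = 546 × 773 mm
M3: ⌊773/2⌋ × 546 = 386 × 546 mm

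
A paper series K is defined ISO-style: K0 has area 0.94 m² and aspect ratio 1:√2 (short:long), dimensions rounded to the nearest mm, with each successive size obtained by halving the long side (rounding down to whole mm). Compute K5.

Let K0's short side be w mm. w · w√2 = 0.94 m² = 940,000 mm², so w ≈ 815.3 mm and w√2 ≈ 1153.0 mm → K0 = 815 × 1153 mm.
K1: ⌊1153/2⌋ × 815 = 576 × 815 mm
K2: ⌊815/2⌋ × 576 = 407 × 576 mm
K3: ⌊576/2⌋ × 407 = 288 × 407 mm
K4: ⌊407/2⌋ × 288 = 203 × 288 mm
K5: ⌊288/2⌋ × 203 = 144 × 203 mm

144 × 203 mm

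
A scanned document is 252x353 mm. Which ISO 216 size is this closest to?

Aspect ratio 353/252 ≈ 1.401 — close to the ISO √2 ≈ 1.414.
In the B-series (B0 = 1000 × 1414 mm): B4 = 250 × 353 mm.
Off by 2 mm total — nearest standard size.

B4 (250 × 353 mm)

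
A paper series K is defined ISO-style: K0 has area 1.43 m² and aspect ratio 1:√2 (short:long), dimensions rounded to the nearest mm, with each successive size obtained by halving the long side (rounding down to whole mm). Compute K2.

503 × 711 mm

Let K0's short side be w mm. w · w√2 = 1.43 m² = 1,430,000 mm², so w ≈ 1005.6 mm and w√2 ≈ 1422.1 mm → K0 = 1006 × 1422 mm.
K1: ⌊1422/2⌋ × 1006 = 711 × 1006 mm
K2: ⌊1006/2⌋ × 711 = 503 × 711 mm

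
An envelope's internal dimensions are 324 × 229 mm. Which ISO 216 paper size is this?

C4 (229 × 324 mm)

Aspect ratio 324/229 ≈ 1.415 — close to the ISO √2 ≈ 1.414.
In the C-series (envelope sizes, between A and B): C4 = 229 × 324 mm.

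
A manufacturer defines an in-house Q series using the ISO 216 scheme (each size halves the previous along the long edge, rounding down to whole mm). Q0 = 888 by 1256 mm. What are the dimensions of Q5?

157 × 222 mm

Q1: ⌊1256/2⌋ × 888 = 628 × 888 mm
Q2: ⌊888/2⌋ × 628 = 444 × 628 mm
Q3: ⌊628/2⌋ × 444 = 314 × 444 mm
Q4: ⌊444/2⌋ × 314 = 222 × 314 mm
Q5: ⌊314/2⌋ × 222 = 157 × 222 mm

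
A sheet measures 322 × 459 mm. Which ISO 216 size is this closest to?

C3 (324 × 458 mm)

Aspect ratio 459/322 ≈ 1.425 — close to the ISO √2 ≈ 1.414.
In the C-series (envelope sizes, between A and B): C3 = 324 × 458 mm.
Off by 3 mm total — nearest standard size.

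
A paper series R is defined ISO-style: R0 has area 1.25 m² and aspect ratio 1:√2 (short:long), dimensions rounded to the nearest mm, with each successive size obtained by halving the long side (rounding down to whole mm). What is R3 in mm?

Let R0's short side be w mm. w · w√2 = 1.25 m² = 1,250,000 mm², so w ≈ 940.2 mm and w√2 ≈ 1329.6 mm → R0 = 940 × 1330 mm.
R1: ⌊1330/2⌋ × 940 = 665 × 940 mm
R2: ⌊940/2⌋ × 665 = 470 × 665 mm
R3: ⌊665/2⌋ × 470 = 332 × 470 mm

332 × 470 mm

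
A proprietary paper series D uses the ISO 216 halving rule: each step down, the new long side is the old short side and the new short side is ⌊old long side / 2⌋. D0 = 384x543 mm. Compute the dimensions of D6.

48 × 67 mm

D1: ⌊543/2⌋ × 384 = 271 × 384 mm
D2: ⌊384/2⌋ × 271 = 192 × 271 mm
D3: ⌊271/2⌋ × 192 = 135 × 192 mm
D4: ⌊192/2⌋ × 135 = 96 × 135 mm
D5: ⌊135/2⌋ × 96 = 67 × 96 mm
D6: ⌊96/2⌋ × 67 = 48 × 67 mm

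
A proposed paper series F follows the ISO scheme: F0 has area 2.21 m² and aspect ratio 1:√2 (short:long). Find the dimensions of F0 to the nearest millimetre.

Let the short side be w mm. Then w · w√2 = 2.21 m² = 2,210,000 mm².
w² = 2,210,000/√2, so w ≈ 1250.1 mm; long side = w√2 ≈ 1767.9 mm.

1250 × 1768 mm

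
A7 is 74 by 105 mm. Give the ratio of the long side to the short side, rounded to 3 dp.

1.419

105 / 74 = 1.419
ISO 216 targets √2 ≈ 1.414; the +0.005 deviation is from mm rounding.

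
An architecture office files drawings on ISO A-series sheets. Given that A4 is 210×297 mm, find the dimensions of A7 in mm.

A5: ⌊297/2⌋ × 210 = 148 × 210 mm
A6: ⌊210/2⌋ × 148 = 105 × 148 mm
A7: ⌊148/2⌋ × 105 = 74 × 105 mm

74 × 105 mm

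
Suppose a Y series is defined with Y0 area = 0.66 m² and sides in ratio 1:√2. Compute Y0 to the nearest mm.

Let the short side be w mm. Then w · w√2 = 0.66 m² = 660,000 mm².
w² = 660,000/√2, so w ≈ 683.1 mm; long side = w√2 ≈ 966.1 mm.

683 × 966 mm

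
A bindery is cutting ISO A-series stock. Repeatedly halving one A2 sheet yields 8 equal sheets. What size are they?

8 = 2^3, so 3 halving steps.
A2 → A3 → … → A5 after 3 steps.

A5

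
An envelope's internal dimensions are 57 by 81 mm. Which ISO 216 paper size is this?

C8 (57 × 81 mm)

Aspect ratio 81/57 ≈ 1.421 — close to the ISO √2 ≈ 1.414.
In the C-series (envelope sizes, between A and B): C8 = 57 × 81 mm.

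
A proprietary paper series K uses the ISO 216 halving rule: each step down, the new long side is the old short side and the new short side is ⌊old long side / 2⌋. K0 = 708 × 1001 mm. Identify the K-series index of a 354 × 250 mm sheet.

K0: 708 × 1001 mm
K1: 500 × 708 mm
K2: 354 × 500 mm
K3: 250 × 354 mm
K4: 177 × 250 mm
→ matches K3.

K3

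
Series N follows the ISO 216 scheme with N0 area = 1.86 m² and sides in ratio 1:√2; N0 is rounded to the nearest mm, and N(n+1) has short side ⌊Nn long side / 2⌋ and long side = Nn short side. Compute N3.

405 × 573 mm

Let N0's short side be w mm. w · w√2 = 1.86 m² = 1,860,000 mm², so w ≈ 1146.8 mm and w√2 ≈ 1621.9 mm → N0 = 1147 × 1622 mm.
N1: ⌊1622/2⌋ × 1147 = 811 × 1147 mm
N2: ⌊1147/2⌋ × 811 = 573 × 811 mm
N3: ⌊811/2⌋ × 573 = 405 × 573 mm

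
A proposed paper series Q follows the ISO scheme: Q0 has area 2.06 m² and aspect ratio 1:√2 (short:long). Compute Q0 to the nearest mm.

1207 × 1707 mm

Let the short side be w mm. Then w · w√2 = 2.06 m² = 2,060,000 mm².
w² = 2,060,000/√2, so w ≈ 1206.9 mm; long side = w√2 ≈ 1706.8 mm.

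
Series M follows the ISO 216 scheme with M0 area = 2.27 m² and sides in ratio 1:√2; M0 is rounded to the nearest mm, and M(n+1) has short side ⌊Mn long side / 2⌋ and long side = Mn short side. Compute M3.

Let M0's short side be w mm. w · w√2 = 2.27 m² = 2,270,000 mm², so w ≈ 1266.9 mm and w√2 ≈ 1791.7 mm → M0 = 1267 × 1792 mm.
M1: ⌊1792/2⌋ × 1267 = 896 × 1267 mm
M2: ⌊1267/2⌋ × 896 = 633 × 896 mm
M3: ⌊896/2⌋ × 633 = 448 × 633 mm

448 × 633 mm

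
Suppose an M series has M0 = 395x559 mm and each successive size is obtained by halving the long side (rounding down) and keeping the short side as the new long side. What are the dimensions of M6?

49 × 69 mm

M1: ⌊559/2⌋ × 395 = 279 × 395 mm
M2: ⌊395/2⌋ × 279 = 197 × 279 mm
M3: ⌊279/2⌋ × 197 = 139 × 197 mm
M4: ⌊197/2⌋ × 139 = 98 × 139 mm
M5: ⌊139/2⌋ × 98 = 69 × 98 mm
M6: ⌊98/2⌋ × 69 = 49 × 69 mm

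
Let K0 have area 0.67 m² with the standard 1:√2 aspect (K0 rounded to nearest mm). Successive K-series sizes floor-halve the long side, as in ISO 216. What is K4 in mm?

172 × 243 mm

Let K0's short side be w mm. w · w√2 = 0.67 m² = 670,000 mm², so w ≈ 688.3 mm and w√2 ≈ 973.4 mm → K0 = 688 × 973 mm.
K1: ⌊973/2⌋ × 688 = 486 × 688 mm
K2: ⌊688/2⌋ × 486 = 344 × 486 mm
K3: ⌊486/2⌋ × 344 = 243 × 344 mm
K4: ⌊344/2⌋ × 243 = 172 × 243 mm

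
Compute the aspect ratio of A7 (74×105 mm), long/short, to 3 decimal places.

1.419

105 / 74 = 1.419
ISO 216 targets √2 ≈ 1.414; the +0.005 deviation is from mm rounding.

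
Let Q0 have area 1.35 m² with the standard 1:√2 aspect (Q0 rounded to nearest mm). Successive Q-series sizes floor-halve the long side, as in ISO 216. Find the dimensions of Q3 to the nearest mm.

345 × 488 mm

Let Q0's short side be w mm. w · w√2 = 1.35 m² = 1,350,000 mm², so w ≈ 977.0 mm and w√2 ≈ 1381.7 mm → Q0 = 977 × 1382 mm.
Q1: ⌊1382/2⌋ × 977 = 691 × 977 mm
Q2: ⌊977/2⌋ × 691 = 488 × 691 mm
Q3: ⌊691/2⌋ × 488 = 345 × 488 mm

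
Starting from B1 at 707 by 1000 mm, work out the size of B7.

B2: ⌊1000/2⌋ × 707 = 500 × 707 mm
B3: ⌊707/2⌋ × 500 = 353 × 500 mm
B4: ⌊500/2⌋ × 353 = 250 × 353 mm
B5: ⌊353/2⌋ × 250 = 176 × 250 mm
B6: ⌊250/2⌋ × 176 = 125 × 176 mm
B7: ⌊176/2⌋ × 125 = 88 × 125 mm

88 × 125 mm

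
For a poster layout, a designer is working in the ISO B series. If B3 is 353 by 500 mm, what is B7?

B4: ⌊500/2⌋ × 353 = 250 × 353 mm
B5: ⌊353/2⌋ × 250 = 176 × 250 mm
B6: ⌊250/2⌋ × 176 = 125 × 176 mm
B7: ⌊176/2⌋ × 125 = 88 × 125 mm

88 × 125 mm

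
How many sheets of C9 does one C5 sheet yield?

16

Each ISO step halves the sheet: 1 × C5 → 2 × C6 → 4 × C7 → 8 × C8 → …
From C5 to C9 is 4 halving steps: 2^4 = 16.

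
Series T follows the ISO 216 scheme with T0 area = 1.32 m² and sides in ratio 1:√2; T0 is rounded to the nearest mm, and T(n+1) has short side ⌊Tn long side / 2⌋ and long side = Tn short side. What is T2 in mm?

Let T0's short side be w mm. w · w√2 = 1.32 m² = 1,320,000 mm², so w ≈ 966.1 mm and w√2 ≈ 1366.3 mm → T0 = 966 × 1366 mm.
T1: ⌊1366/2⌋ × 966 = 683 × 966 mm
T2: ⌊966/2⌋ × 683 = 483 × 683 mm

483 × 683 mm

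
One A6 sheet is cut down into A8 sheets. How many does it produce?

A6 = 105 × 148 mm; A8 = 52 × 74 mm.
Each halving step doubles the count; 2 steps from A6 to A8.
2^2 = 4.

4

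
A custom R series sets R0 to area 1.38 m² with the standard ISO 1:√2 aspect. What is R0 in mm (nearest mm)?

988 × 1397 mm

Let the short side be w mm. Then w · w√2 = 1.38 m² = 1,380,000 mm².
w² = 1,380,000/√2, so w ≈ 987.8 mm; long side = w√2 ≈ 1397.0 mm.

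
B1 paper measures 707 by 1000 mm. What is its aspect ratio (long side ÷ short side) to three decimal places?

1000 / 707 = 1.414
Matches √2 ≈ 1.414 — the ISO 216 defining ratio.

1.414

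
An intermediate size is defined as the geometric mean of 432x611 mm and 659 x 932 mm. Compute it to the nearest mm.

Short side: √(432 · 659) = √284688 ≈ 533.6 → 534 mm
Long side: √(611 · 932) = √569452 ≈ 754.6 → 755 mm

534 × 755 mm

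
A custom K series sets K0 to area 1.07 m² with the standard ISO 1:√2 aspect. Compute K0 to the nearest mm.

870 × 1230 mm

Let the short side be w mm. Then w · w√2 = 1.07 m² = 1,070,000 mm².
w² = 1,070,000/√2, so w ≈ 869.8 mm; long side = w√2 ≈ 1230.1 mm.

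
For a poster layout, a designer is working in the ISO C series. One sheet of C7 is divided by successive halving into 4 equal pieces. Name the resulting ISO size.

C9

4 = 2^2, so 2 halving steps.
C7 → C8 → … → C9 after 2 steps.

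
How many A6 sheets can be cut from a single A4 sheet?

4

Each ISO step halves the sheet: 1 × A4 → 2 × A5 → 4 × A6
From A4 to A6 is 2 halving steps: 2^2 = 4.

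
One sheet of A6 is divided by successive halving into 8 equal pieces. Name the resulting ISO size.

A9

8 = 2^3, so 3 halving steps.
A6 → A7 → … → A9 after 3 steps.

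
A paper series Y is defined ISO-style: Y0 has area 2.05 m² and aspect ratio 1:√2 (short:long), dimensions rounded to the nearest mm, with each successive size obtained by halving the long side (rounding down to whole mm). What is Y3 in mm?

425 × 602 mm

Let Y0's short side be w mm. w · w√2 = 2.05 m² = 2,050,000 mm², so w ≈ 1204.0 mm and w√2 ≈ 1702.7 mm → Y0 = 1204 × 1703 mm.
Y1: ⌊1703/2⌋ × 1204 = 851 × 1204 mm
Y2: ⌊1204/2⌋ × 851 = 602 × 851 mm
Y3: ⌊851/2⌋ × 602 = 425 × 602 mm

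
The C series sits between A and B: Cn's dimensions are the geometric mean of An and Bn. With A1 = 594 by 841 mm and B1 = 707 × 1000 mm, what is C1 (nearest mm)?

Short side: √(594 · 707) = √419958 ≈ 648.0 → 648 mm
Long side: √(841 · 1000) = √841000 ≈ 917.1 → 917 mm

648 × 917 mm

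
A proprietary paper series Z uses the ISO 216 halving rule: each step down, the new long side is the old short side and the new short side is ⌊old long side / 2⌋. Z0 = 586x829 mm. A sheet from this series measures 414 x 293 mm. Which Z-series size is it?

Z0: 586 × 829 mm
Z1: 414 × 586 mm
Z2: 293 × 414 mm
Z3: 207 × 293 mm
→ matches Z2.

Z2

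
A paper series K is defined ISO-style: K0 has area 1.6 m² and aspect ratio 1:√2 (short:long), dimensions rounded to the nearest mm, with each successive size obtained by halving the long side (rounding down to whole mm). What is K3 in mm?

Let K0's short side be w mm. w · w√2 = 1.6 m² = 1,600,000 mm², so w ≈ 1063.7 mm and w√2 ≈ 1504.2 mm → K0 = 1064 × 1504 mm.
K1: ⌊1504/2⌋ × 1064 = 752 × 1064 mm
K2: ⌊1064/2⌋ × 752 = 532 × 752 mm
K3: ⌊752/2⌋ × 532 = 376 × 532 mm

376 × 532 mm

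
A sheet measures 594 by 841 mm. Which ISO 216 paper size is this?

A1 (594 × 841 mm)

Aspect ratio 841/594 ≈ 1.416 — close to the ISO √2 ≈ 1.414.
In the A-series (A0 area = 1 m²): A1 = 594 × 841 mm.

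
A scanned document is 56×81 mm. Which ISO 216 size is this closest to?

Aspect ratio 81/56 ≈ 1.446 (ISO target is √2 ≈ 1.414).
In the C-series (envelope sizes, between A and B): C8 = 57 × 81 mm.
Off by 1 mm total — nearest standard size.

C8 (57 × 81 mm)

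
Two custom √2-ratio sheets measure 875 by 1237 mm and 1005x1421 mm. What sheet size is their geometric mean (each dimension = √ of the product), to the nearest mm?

938 × 1326 mm

Short side: √(875 · 1005) = √879375 ≈ 937.7 → 938 mm
Long side: √(1237 · 1421) = √1757777 ≈ 1325.8 → 1326 mm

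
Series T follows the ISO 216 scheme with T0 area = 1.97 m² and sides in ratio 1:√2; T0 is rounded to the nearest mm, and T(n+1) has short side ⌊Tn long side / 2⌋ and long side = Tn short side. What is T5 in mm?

208 × 295 mm

Let T0's short side be w mm. w · w√2 = 1.97 m² = 1,970,000 mm², so w ≈ 1180.3 mm and w√2 ≈ 1669.1 mm → T0 = 1180 × 1669 mm.
T1: ⌊1669/2⌋ × 1180 = 834 × 1180 mm
T2: ⌊1180/2⌋ × 834 = 590 × 834 mm
T3: ⌊834/2⌋ × 590 = 417 × 590 mm
T4: ⌊590/2⌋ × 417 = 295 × 417 mm
T5: ⌊417/2⌋ × 295 = 208 × 295 mm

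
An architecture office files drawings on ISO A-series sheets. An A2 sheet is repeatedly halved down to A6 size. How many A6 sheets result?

16

A2 = 420 × 594 mm; A6 = 105 × 148 mm.
Each halving step doubles the count; 4 steps from A2 to A6.
2^4 = 16.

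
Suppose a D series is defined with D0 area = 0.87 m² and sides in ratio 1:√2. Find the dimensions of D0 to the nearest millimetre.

784 × 1109 mm

Let the short side be w mm. Then w · w√2 = 0.87 m² = 870,000 mm².
w² = 870,000/√2, so w ≈ 784.3 mm; long side = w√2 ≈ 1109.2 mm.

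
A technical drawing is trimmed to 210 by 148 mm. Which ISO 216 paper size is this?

Aspect ratio 210/148 ≈ 1.419 — close to the ISO √2 ≈ 1.414.
In the A-series (A0 area = 1 m²): A5 = 148 × 210 mm.

A5 (148 × 210 mm)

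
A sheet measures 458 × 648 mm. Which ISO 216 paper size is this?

C2 (458 × 648 mm)

Aspect ratio 648/458 ≈ 1.415 — close to the ISO √2 ≈ 1.414.
In the C-series (envelope sizes, between A and B): C2 = 458 × 648 mm.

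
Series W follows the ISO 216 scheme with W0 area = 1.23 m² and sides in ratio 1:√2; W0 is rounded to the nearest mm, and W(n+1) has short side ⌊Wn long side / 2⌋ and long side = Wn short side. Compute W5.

Let W0's short side be w mm. w · w√2 = 1.23 m² = 1,230,000 mm², so w ≈ 932.6 mm and w√2 ≈ 1318.9 mm → W0 = 933 × 1319 mm.
W1: ⌊1319/2⌋ × 933 = 659 × 933 mm
W2: ⌊933/2⌋ × 659 = 466 × 659 mm
W3: ⌊659/2⌋ × 466 = 329 × 466 mm
W4: ⌊466/2⌋ × 329 = 233 × 329 mm
W5: ⌊329/2⌋ × 233 = 164 × 233 mm

164 × 233 mm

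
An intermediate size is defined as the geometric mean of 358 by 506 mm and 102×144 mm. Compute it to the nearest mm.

Short side: √(358 · 102) = √36516 ≈ 191.1 → 191 mm
Long side: √(506 · 144) = √72864 ≈ 269.9 → 270 mm

191 × 270 mm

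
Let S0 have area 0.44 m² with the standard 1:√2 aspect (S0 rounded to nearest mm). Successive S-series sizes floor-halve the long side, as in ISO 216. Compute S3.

Let S0's short side be w mm. w · w√2 = 0.44 m² = 440,000 mm², so w ≈ 557.8 mm and w√2 ≈ 788.8 mm → S0 = 558 × 789 mm.
S1: ⌊789/2⌋ × 558 = 394 × 558 mm
S2: ⌊558/2⌋ × 394 = 279 × 394 mm
S3: ⌊394/2⌋ × 279 = 197 × 279 mm

197 × 279 mm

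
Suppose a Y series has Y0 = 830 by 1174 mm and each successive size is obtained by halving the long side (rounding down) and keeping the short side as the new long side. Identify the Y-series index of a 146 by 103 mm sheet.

Y6

Y0: 830 × 1174 mm
Y1: 587 × 830 mm
Y2: 415 × 587 mm
Y3: 293 × 415 mm
Y4: 207 × 293 mm
Y5: 146 × 207 mm
Y6: 103 × 146 mm
Y7: 73 × 103 mm
→ matches Y6.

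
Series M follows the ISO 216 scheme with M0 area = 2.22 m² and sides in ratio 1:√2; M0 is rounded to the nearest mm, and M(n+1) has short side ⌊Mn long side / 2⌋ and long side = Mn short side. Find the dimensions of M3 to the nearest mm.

443 × 626 mm

Let M0's short side be w mm. w · w√2 = 2.22 m² = 2,220,000 mm², so w ≈ 1252.9 mm and w√2 ≈ 1771.9 mm → M0 = 1253 × 1772 mm.
M1: ⌊1772/2⌋ × 1253 = 886 × 1253 mm
M2: ⌊1253/2⌋ × 886 = 626 × 886 mm
M3: ⌊886/2⌋ × 626 = 443 × 626 mm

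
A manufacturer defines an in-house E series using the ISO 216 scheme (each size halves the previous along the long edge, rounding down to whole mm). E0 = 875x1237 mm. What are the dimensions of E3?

309 × 437 mm

E1 = 618 × 875 mm (from E0 by 1 halving).
E2: ⌊875/2⌋ × 618 = 437 × 618 mm
E3: ⌊618/2⌋ × 437 = 309 × 437 mm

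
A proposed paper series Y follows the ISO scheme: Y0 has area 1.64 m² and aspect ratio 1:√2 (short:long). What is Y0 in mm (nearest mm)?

Let the short side be w mm. Then w · w√2 = 1.64 m² = 1,640,000 mm².
w² = 1,640,000/√2, so w ≈ 1076.9 mm; long side = w√2 ≈ 1522.9 mm.

1077 × 1523 mm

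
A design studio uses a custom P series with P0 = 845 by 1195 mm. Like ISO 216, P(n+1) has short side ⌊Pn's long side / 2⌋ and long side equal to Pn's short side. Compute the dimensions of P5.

P1 = 597 × 845 mm (from P0 by 1 halving).
P2: ⌊845/2⌋ × 597 = 422 × 597 mm
P3: ⌊597/2⌋ × 422 = 298 × 422 mm
P4: ⌊422/2⌋ × 298 = 211 × 298 mm
P5: ⌊298/2⌋ × 211 = 149 × 211 mm

149 × 211 mm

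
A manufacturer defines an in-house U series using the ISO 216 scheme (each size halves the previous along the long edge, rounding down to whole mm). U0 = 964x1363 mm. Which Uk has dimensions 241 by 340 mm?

U0: 964 × 1363 mm
U1: 681 × 964 mm
U2: 482 × 681 mm
U3: 340 × 482 mm
U4: 241 × 340 mm
U5: 170 × 241 mm
→ matches U4.

U4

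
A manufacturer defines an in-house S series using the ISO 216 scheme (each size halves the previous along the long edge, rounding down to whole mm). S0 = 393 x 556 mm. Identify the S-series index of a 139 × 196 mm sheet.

S3

S0: 393 × 556 mm
S1: 278 × 393 mm
S2: 196 × 278 mm
S3: 139 × 196 mm
S4: 98 × 139 mm
→ matches S3.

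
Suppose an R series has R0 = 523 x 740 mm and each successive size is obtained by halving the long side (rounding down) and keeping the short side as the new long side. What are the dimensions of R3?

185 × 261 mm

R1: ⌊740/2⌋ × 523 = 370 × 523 mm
R2: ⌊523/2⌋ × 370 = 261 × 370 mm
R3: ⌊370/2⌋ × 261 = 185 × 261 mm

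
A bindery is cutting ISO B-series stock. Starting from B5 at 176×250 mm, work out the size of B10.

31 × 44 mm

B6: ⌊250/2⌋ × 176 = 125 × 176 mm
B7: ⌊176/2⌋ × 125 = 88 × 125 mm
B8: ⌊125/2⌋ × 88 = 62 × 88 mm
B9: ⌊88/2⌋ × 62 = 44 × 62 mm
B10: ⌊62/2⌋ × 44 = 31 × 44 mm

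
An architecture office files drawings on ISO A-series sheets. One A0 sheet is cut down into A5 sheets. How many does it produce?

Each ISO step halves the sheet: 1 × A0 → 2 × A1 → 4 × A2 → 8 × A3 → …
From A0 to A5 is 5 halving steps: 2^5 = 32.

32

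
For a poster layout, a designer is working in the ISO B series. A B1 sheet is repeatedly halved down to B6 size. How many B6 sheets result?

32

Each ISO step halves the sheet: 1 × B1 → 2 × B2 → 4 × B3 → 8 × B4 → …
From B1 to B6 is 5 halving steps: 2^5 = 32.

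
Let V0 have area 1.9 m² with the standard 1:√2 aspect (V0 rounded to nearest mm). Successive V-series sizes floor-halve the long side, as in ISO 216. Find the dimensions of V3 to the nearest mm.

Let V0's short side be w mm. w · w√2 = 1.9 m² = 1,900,000 mm², so w ≈ 1159.1 mm and w√2 ≈ 1639.2 mm → V0 = 1159 × 1639 mm.
V1: ⌊1639/2⌋ × 1159 = 819 × 1159 mm
V2: ⌊1159/2⌋ × 819 = 579 × 819 mm
V3: ⌊819/2⌋ × 579 = 409 × 579 mm

409 × 579 mm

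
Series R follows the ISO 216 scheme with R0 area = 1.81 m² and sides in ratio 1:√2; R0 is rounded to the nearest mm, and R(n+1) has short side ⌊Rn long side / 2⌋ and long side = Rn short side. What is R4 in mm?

282 × 400 mm

Let R0's short side be w mm. w · w√2 = 1.81 m² = 1,810,000 mm², so w ≈ 1131.3 mm and w√2 ≈ 1599.9 mm → R0 = 1131 × 1600 mm.
R1: ⌊1600/2⌋ × 1131 = 800 × 1131 mm
R2: ⌊1131/2⌋ × 800 = 565 × 800 mm
R3: ⌊800/2⌋ × 565 = 400 × 565 mm
R4: ⌊565/2⌋ × 400 = 282 × 400 mm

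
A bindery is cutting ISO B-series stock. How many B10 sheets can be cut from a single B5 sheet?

32

Each ISO step halves the sheet: 1 × B5 → 2 × B6 → 4 × B7 → 8 × B8 → …
From B5 to B10 is 5 halving steps: 2^5 = 32.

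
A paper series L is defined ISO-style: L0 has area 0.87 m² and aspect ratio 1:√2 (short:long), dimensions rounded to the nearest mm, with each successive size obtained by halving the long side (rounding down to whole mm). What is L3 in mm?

Let L0's short side be w mm. w · w√2 = 0.87 m² = 870,000 mm², so w ≈ 784.3 mm and w√2 ≈ 1109.2 mm → L0 = 784 × 1109 mm.
L1: ⌊1109/2⌋ × 784 = 554 × 784 mm
L2: ⌊784/2⌋ × 554 = 392 × 554 mm
L3: ⌊554/2⌋ × 392 = 277 × 392 mm

277 × 392 mm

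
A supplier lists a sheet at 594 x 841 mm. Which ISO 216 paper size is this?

A1 (594 × 841 mm)

Aspect ratio 841/594 ≈ 1.416 — close to the ISO √2 ≈ 1.414.
In the A-series (A0 area = 1 m²): A1 = 594 × 841 mm.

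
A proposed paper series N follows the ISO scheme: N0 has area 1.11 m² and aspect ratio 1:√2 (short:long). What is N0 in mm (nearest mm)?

886 × 1253 mm

Let the short side be w mm. Then w · w√2 = 1.11 m² = 1,110,000 mm².
w² = 1,110,000/√2, so w ≈ 885.9 mm; long side = w√2 ≈ 1252.9 mm.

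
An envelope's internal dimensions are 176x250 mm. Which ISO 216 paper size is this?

B5 (176 × 250 mm)

Aspect ratio 250/176 ≈ 1.420 — close to the ISO √2 ≈ 1.414.
In the B-series (B0 = 1000 × 1414 mm): B5 = 176 × 250 mm.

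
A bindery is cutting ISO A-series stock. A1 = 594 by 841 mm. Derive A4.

A2: ⌊841/2⌋ × 594 = 420 × 594 mm
A3: ⌊594/2⌋ × 420 = 297 × 420 mm
A4: ⌊420/2⌋ × 297 = 210 × 297 mm

210 × 297 mm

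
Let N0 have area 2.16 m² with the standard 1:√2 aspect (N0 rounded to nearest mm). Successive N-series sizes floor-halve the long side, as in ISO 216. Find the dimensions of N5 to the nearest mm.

Let N0's short side be w mm. w · w√2 = 2.16 m² = 2,160,000 mm², so w ≈ 1235.9 mm and w√2 ≈ 1747.8 mm → N0 = 1236 × 1748 mm.
N1: ⌊1748/2⌋ × 1236 = 874 × 1236 mm
N2: ⌊1236/2⌋ × 874 = 618 × 874 mm
N3: ⌊874/2⌋ × 618 = 437 × 618 mm
N4: ⌊618/2⌋ × 437 = 309 × 437 mm
N5: ⌊437/2⌋ × 309 = 218 × 309 mm

218 × 309 mm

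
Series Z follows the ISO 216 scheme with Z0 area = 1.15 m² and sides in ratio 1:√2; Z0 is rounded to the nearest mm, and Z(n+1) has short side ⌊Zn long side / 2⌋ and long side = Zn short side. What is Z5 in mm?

159 × 225 mm

Let Z0's short side be w mm. w · w√2 = 1.15 m² = 1,150,000 mm², so w ≈ 901.8 mm and w√2 ≈ 1275.3 mm → Z0 = 902 × 1275 mm.
Z1: ⌊1275/2⌋ × 902 = 637 × 902 mm
Z2: ⌊902/2⌋ × 637 = 451 × 637 mm
Z3: ⌊637/2⌋ × 451 = 318 × 451 mm
Z4: ⌊451/2⌋ × 318 = 225 × 318 mm
Z5: ⌊318/2⌋ × 225 = 159 × 225 mm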